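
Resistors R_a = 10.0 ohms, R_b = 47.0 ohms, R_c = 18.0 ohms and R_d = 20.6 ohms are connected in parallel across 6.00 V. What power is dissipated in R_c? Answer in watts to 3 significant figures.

2.00 W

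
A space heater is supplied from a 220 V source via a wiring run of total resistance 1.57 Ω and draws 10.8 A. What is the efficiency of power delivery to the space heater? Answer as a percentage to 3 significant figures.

92.3 %

The wiring run carries the full 10.8 A.
P_line = I² R_line = (10.80)² × 1.57 = 183.1 W
P_source = V I = 220 × 10.80 = 2376 W; P_load = 2193 W
η = P_load / P_source = 2193 / 2376 = 0.9229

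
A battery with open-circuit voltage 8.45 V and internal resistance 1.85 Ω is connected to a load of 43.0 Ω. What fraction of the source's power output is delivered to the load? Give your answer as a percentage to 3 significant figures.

95.9 %

Both r and R carry the same current, so the power split is just the resistance split: η = R/(R+r).
η = R / (R + r) = 43.0 / (43.0 + 1.85) = 0.9588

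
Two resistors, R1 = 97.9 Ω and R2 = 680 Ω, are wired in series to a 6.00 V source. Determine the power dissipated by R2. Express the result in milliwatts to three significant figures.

In a series string the same current flows through every resistor — find that current, then P = I²R for the one we want.
R_total = 97.9 + 680 = 777.9 Ω
I = V / R_total = 6.00 / 777.9 = 0.007713 A
P_R2 = I² × R2 = (0.007713)² × 680 = 0.04045 W

40.5 mW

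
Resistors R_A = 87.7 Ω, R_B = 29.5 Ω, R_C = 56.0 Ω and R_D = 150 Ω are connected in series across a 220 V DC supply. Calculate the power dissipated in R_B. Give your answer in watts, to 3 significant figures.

Since the resistors are in series they all carry the loop current I = V/R_total; the power in any one is I²R.
R_total = 87.7 + 29.5 + 56.0 + 150 = 323.2 Ω
I = V / R_total = 220 / 323.2 = 0.6807 A
P_R_B = I² × R_B = (0.6807)² × 29.5 = 13.67 W

13.7 W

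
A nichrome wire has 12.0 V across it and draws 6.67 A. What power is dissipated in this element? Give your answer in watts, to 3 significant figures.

V and I are known directly — P = V I, no intermediate step needed.
P = 12.0 V × 6.670 A = 80.04 W

80.0 W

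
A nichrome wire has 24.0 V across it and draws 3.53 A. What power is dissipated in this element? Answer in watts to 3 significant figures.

84.7 W

With V and I both given, power follows immediately from P = V I.
P = 24.0 V × 3.530 A = 84.72 W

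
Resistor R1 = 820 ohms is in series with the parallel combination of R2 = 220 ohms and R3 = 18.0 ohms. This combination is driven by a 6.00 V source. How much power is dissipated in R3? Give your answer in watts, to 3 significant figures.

0.000791 W

Collapse R2‖R3 to a single equivalent, reducing the network to two series elements.
R_p = (220×18.0)/(220+18.0) = 16.64 Ω
R_total = 820 + 16.64 = 836.6 Ω
I = V / R_total = 6.00 / 836.6 = 0.007172 A
Voltage across the parallel pair: V_p = I × R_p = 0.007172 × 16.64 = 0.1193 V
With V_p across R3, its power is V_p²/R3.
P_R3 = (0.1193)² / 18.0 = 0.0007910 W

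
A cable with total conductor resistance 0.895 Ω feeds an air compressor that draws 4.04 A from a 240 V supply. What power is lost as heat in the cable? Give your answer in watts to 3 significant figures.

14.6 W

The cable is a series resistance carrying the load current; its dissipation is I²R_line.
The cable carries the full 4.04 A.
P_line = I² R_line = (4.040)² × 0.895 = 14.61 W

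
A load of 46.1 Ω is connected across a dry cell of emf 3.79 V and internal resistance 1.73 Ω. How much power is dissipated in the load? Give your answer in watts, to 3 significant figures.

Load and internal resistance form a series loop — compute the loop current, then the load power via I²R.
I = ε / (r + R) = 3.79 / (1.73 + 46.1) = 0.07924 A
P_load = I² R = (0.07924)² × 46.1 = 0.2895 W

0.289 W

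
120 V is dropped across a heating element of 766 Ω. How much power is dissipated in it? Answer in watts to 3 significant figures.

18.8 W

Voltage and resistance are given, so P = V²/R is the one-step route.
P = (120 V)² / 766 Ω = 18.80 W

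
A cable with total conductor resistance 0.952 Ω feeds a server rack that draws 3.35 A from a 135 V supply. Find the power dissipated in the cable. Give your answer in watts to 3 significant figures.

10.7 W

Only the current and the line resistance are needed for the I²R loss.
The cable carries the full 3.35 A.
P_line = I² R_line = (3.350)² × 0.952 = 10.68 W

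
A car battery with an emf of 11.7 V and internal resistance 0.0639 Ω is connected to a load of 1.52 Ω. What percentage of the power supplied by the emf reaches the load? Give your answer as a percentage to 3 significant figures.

96.0 %

Both r and R carry the same current, so the power split is just the resistance split: η = R/(R+r).
η = R / (R + r) = 1.52 / (1.52 + 0.0639) = 0.9597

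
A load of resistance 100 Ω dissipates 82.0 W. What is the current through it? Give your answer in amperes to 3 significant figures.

0.906 A

From P = V I = I²R = V²/R, with the two given quantities we get I = √(P / R).
I = √(82.0 / 100) = 0.9055 A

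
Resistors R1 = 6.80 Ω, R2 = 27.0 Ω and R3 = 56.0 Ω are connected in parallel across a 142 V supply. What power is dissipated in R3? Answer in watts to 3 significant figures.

360 W

Every branch has 142 V across it, so for R3 the power is simply V²/R.
P_R3 = V² / R3 = (142)² / 56.0 Ω = 360.1 W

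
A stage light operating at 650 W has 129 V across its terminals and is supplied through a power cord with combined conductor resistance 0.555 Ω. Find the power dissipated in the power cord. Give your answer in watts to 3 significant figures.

14.1 W

Only the current and the line resistance are needed for the I²R loss.
I = P / V = 650 / 129 = 5.039 A through the power cord.
P_line = I² R_line = (5.039)² × 0.555 = 14.09 W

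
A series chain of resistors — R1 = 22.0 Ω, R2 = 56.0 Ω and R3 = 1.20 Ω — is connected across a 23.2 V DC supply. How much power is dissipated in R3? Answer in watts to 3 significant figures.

Series elements share the same current, so find I first, then use P = I²R.
R_total = 22.0 + 56.0 + 1.20 = 79.20 Ω
I = V / R_total = 23.2 / 79.20 = 0.2929 A
P_R3 = I² × R3 = (0.2929)² × 1.20 = 0.1030 W

0.103 W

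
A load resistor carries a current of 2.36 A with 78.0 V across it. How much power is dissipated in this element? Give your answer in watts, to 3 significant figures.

Since both terminal voltage and current are stated, P = V I gives the power in one step.
P = 78.0 V × 2.360 A = 184.1 W

184 W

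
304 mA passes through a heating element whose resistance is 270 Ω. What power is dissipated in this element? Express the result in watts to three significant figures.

Knowing I and R, the power is just I²R — no need to find V first.
P = (0.3040 A)² × 270 Ω = 24.95 W

25.0 W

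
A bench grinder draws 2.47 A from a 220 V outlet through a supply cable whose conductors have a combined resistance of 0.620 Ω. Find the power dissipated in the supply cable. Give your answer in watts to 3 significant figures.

3.78 W

Only the current and the line resistance are needed for the I²R loss.
The supply cable carries the full 2.47 A.
P_line = I² R_line = (2.470)² × 0.620 = 3.783 W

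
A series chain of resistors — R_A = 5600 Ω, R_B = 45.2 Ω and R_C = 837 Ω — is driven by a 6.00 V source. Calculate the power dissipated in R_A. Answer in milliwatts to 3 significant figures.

4.80 mW

Series elements share the same current, so find I first, then use P = I²R.
R_total = 5600 + 45.2 + 837 = 6482 Ω
I = V / R_total = 6.00 / 6482 = 0.0009256 A
P_R_A = I² × R_A = (0.0009256)² × 5600 = 0.004798 W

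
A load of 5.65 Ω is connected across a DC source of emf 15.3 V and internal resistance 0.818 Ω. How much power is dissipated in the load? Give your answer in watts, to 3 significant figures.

31.6 W

Find the circuit current first, then P = I²R for the load (series elements share I).
I = ε / (r + R) = 15.3 / (0.818 + 5.65) = 2.365 A
P_load = I² R = (2.365)² × 5.65 = 31.61 W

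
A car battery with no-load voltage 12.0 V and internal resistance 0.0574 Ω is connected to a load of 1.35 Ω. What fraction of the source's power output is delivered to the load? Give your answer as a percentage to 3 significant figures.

95.9 %

η = P_load/(P_load+P_int) = I²R/(I²R+I²r) = R/(R+r) — the I² cancels for series elements.
η = R / (R + r) = 1.35 / (1.35 + 0.0574) = 0.9592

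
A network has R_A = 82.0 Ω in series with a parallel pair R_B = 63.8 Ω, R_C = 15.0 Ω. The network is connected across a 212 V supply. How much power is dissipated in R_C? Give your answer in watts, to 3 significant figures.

49.9 W

Reduce the parallel pair to R_p first; the network is then a simple series string.
R_p = (63.8×15.0)/(63.8+15.0) = 12.14 Ω
R_total = 82.0 + 12.14 = 94.14 Ω
I = V / R_total = 212 / 94.14 = 2.252 A
Voltage across the parallel pair: V_p = I × R_p = 2.252 × 12.14 = 27.35 V
R_C is across V_p, so use P = V²/R for that branch.
P_R_C = (27.35)² / 15.0 = 49.86 W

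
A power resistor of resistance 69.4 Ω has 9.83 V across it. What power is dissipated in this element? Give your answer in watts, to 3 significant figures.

1.39 W

V and R are stated; P = V²/R avoids computing the current.
P = (9.83 V)² / 69.4 Ω = 1.392 W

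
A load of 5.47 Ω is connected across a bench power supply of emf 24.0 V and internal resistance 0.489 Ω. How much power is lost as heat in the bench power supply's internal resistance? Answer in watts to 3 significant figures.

r is in series with the load, so it carries the full circuit current — the loss in it is I²r.
I = ε / (r + R) = 24.0 / (0.489 + 5.47) = 4.028 A
P_int = I² r = (4.028)² × 0.489 = 7.932 W

7.93 W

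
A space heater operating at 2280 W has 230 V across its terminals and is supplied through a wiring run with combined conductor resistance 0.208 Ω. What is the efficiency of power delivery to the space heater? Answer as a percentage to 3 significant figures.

I = P / V = 2280 / 230 = 9.913 A through the wiring run.
P_line = I² R_line = (9.913)² × 0.208 = 20.44 W
P_source = P_load + P_line = 2280 + 20.44 = 2300 W
η = P_load / P_source = 2280 / 2300 = 0.9911

99.1 %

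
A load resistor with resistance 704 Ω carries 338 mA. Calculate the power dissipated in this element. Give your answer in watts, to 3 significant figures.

80.4 W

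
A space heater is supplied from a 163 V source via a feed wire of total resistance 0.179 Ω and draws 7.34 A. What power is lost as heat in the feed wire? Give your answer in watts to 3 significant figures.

9.64 W

The feed wire is a series resistance carrying the load current; its dissipation is I²R_line.
The feed wire carries the full 7.34 A.
P_line = I² R_line = (7.340)² × 0.179 = 9.644 W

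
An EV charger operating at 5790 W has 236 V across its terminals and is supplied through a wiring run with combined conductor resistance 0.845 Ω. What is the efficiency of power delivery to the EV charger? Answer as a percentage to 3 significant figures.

I = P / V = 5790 / 236 = 24.53 A through the wiring run.
P_line = I² R_line = (24.53)² × 0.845 = 508.6 W
P_source = P_load + P_line = 5790 + 508.6 = 6299 W
η = P_load / P_source = 5790 / 6299 = 0.9192

91.9 %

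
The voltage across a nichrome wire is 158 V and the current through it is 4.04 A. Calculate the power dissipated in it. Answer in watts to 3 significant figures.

Both the voltage across and the current through the element are known, so P = V I applies directly.
P = 158 V × 4.040 A = 638.3 W

638 W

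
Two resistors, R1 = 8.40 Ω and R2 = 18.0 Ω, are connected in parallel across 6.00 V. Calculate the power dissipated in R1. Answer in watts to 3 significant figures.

The supply voltage appears across each parallel branch — just use P = V²/R1.
P_R1 = V² / R1 = (6.00)² / 8.40 Ω = 4.286 W

4.29 W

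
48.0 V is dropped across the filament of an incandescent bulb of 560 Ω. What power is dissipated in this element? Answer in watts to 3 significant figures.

4.11 W

We know the drop across the element and its resistance — P = V²/R, one step.
P = (48.0 V)² / 560 Ω = 4.114 W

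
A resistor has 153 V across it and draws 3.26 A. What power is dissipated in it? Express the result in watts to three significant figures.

499 W

With V and I both given, power follows immediately from P = V I.
P = 153 V × 3.260 A = 498.8 W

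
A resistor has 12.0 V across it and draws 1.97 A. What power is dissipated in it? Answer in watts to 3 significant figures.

23.6 W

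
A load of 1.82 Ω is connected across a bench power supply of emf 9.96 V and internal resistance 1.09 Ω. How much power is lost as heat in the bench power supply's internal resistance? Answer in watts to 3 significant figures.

12.8 W

Internal loss is I²r, with I set by the total series resistance r+R.
I = ε / (r + R) = 9.96 / (1.09 + 1.82) = 3.423 A
P_int = I² r = (3.423)² × 1.09 = 12.77 W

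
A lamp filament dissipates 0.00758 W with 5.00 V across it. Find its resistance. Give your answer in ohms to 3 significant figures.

3300 Ω

The two known quantities fix the third via R = V² / P.
R = (5.00)² / 0.00758 = 3298 Ω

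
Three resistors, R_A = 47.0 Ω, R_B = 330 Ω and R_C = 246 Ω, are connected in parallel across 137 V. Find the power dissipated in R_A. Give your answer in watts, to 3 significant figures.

The supply voltage appears across each parallel branch — just use P = V²/R_A.
P_R_A = V² / R_A = (137)² / 47.0 Ω = 399.3 W

399 W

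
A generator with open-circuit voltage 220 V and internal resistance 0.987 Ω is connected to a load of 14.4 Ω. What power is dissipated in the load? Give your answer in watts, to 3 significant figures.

2940 W

The internal resistance and the load are in series, so the same I flows through both; get I from ε/(r+R), then I²R for the load.
I = ε / (r + R) = 220 / (0.987 + 14.4) = 14.30 A
P_load = I² R = (14.30)² × 14.4 = 2944 W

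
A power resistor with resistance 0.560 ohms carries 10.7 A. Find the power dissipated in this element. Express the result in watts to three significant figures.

The current through and the resistance of the element are both given; use P = I²R.
P = (10.70 A)² × 0.560 Ω = 64.11 W

64.1 W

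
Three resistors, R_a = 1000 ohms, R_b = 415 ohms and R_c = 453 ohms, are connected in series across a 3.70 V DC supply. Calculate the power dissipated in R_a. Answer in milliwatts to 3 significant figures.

3.92 mW

The current is common to all series resistors; compute it, then apply P = I²R for the target.
R_total = 1000 + 415 + 453 = 1868 Ω
I = V / R_total = 3.70 / 1868 = 0.001981 A
P_R_a = I² × R_a = (0.001981)² × 1000 = 0.003923 W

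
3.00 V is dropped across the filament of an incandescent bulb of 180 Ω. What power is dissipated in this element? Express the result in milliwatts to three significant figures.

50.0 mW

Voltage and resistance are given, so P = V²/R is the one-step route.
P = (3.00 V)² / 180 Ω = 0.05000 W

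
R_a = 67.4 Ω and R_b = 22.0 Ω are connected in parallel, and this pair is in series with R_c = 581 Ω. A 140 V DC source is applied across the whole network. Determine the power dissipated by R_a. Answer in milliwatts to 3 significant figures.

First find R_p for the parallel pair, then treat R_p + R_c as a series loop.
R_p = (67.4×22.0)/(67.4+22.0) = 16.59 Ω
R_total = R_p + 581 = 16.59 + 581 = 597.6 Ω
I = V / R_total = 140 / 597.6 = 0.2343 A
Voltage across the parallel pair: V_p = I × R_p = 0.2343 × 16.59 = 3.886 V
R_a has V_p across it, so P = V_p²/R_a.
P_R_a = (3.886)² / 67.4 = 0.2240 W

224 mW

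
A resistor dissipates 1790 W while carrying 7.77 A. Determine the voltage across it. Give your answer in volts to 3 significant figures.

Inverting the appropriate power form: V = P / I.
V = 1790 / 7.770 = 230.4 V

230 V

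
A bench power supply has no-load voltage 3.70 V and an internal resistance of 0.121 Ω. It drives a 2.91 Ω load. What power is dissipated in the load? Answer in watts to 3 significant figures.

4.34 W

Load and internal resistance form a series loop — compute the loop current, then the load power via I²R.
I = ε / (r + R) = 3.70 / (0.121 + 2.91) = 1.221 A
P_load = I² R = (1.221)² × 2.91 = 4.336 W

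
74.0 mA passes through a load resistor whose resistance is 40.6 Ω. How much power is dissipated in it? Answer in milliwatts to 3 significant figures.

Knowing I and R, the power is just I²R — no need to find V first.
P = (0.07400 A)² × 40.6 Ω = 0.2223 W

222 mW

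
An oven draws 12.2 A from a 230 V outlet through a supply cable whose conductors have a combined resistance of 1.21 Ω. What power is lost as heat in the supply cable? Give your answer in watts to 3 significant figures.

180 W

The supply cable is a series resistance carrying the load current; its dissipation is I²R_line.
The supply cable carries the full 12.2 A.
P_line = I² R_line = (12.20)² × 1.21 = 180.1 W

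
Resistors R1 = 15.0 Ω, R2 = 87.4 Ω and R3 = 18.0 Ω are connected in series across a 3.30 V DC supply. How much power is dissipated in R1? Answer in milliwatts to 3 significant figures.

Series elements share the same current, so find I first, then use P = I²R.
R_total = 15.0 + 87.4 + 18.0 = 120.4 Ω
I = V / R_total = 3.30 / 120.4 = 0.02741 A
P_R1 = I² × R1 = (0.02741)² × 15.0 = 0.01127 W

11.3 mW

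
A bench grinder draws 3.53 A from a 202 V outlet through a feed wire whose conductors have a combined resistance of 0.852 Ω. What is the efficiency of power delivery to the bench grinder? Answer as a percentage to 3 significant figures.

98.5 %

The feed wire carries the full 3.53 A.
P_line = I² R_line = (3.530)² × 0.852 = 10.62 W
P_source = V I = 202 × 3.530 = 713.1 W; P_load = 702.4 W
η = P_load / P_source = 702.4 / 713.1 = 0.9851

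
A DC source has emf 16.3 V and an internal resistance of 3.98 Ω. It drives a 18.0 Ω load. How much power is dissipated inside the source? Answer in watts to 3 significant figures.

2.19 W

The source's internal resistance is just another series element carrying I; its dissipation is I²r.
I = ε / (r + R) = 16.3 / (3.98 + 18.0) = 0.7416 A
P_int = I² r = (0.7416)² × 3.98 = 2.189 W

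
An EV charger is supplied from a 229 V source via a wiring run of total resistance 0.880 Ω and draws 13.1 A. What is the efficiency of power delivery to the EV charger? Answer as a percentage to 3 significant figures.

95.0 %

The wiring run carries the full 13.1 A.
P_line = I² R_line = (13.10)² × 0.880 = 151.0 W
P_source = V I = 229 × 13.10 = 3000 W; P_load = 2849 W
η = P_load / P_source = 2849 / 3000 = 0.9497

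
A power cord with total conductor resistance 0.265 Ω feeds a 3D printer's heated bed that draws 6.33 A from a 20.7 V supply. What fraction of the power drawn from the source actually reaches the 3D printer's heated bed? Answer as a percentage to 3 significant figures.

The power cord carries the full 6.33 A.
P_line = I² R_line = (6.330)² × 0.265 = 10.62 W
P_source = V I = 20.7 × 6.330 = 131.0 W; P_load = 120.4 W
η = P_load / P_source = 120.4 / 131.0 = 0.9190

91.9 %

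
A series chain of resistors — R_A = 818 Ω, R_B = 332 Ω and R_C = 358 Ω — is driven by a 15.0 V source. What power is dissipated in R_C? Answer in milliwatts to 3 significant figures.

35.4 mW

Since the resistors are in series they all carry the loop current I = V/R_total; the power in any one is I²R.
R_total = 818 + 332 + 358 = 1508 Ω
I = V / R_total = 15.0 / 1508 = 0.009947 A
P_R_C = I² × R_C = (0.009947)² × 358 = 0.03542 W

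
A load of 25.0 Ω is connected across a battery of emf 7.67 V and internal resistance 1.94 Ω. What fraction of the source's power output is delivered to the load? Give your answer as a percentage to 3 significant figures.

92.8 %

Both r and R carry the same current, so the power split is just the resistance split: η = R/(R+r).
η = R / (R + r) = 25.0 / (25.0 + 1.94) = 0.9280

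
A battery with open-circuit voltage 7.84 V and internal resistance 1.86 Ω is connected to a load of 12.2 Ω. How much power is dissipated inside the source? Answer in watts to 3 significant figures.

0.578 W

The internal resistance carries the same current as the load; P_int = I²r.
I = ε / (r + R) = 7.84 / (1.86 + 12.2) = 0.5576 A
P_int = I² r = (0.5576)² × 1.86 = 0.5783 W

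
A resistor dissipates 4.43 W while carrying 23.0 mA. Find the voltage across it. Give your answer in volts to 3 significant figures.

Rearranging the power relation for the two known quantities gives V = P / I.
V = 4.43 / 0.02300 = 192.6 V

193 V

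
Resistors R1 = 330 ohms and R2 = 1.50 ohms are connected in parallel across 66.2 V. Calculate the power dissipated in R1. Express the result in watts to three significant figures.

13.3 W

Each parallel branch sees the full supply voltage, so P = V²/R applies directly to the target branch.
P_R1 = V² / R1 = (66.2)² / 330 Ω = 13.28 W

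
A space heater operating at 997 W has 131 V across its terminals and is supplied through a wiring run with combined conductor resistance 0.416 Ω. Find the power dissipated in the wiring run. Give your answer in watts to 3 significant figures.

The wiring run and load are in series, so the same current flows in both; the loss is I²R_line.
I = P / V = 997 / 131 = 7.611 A through the wiring run.
P_line = I² R_line = (7.611)² × 0.416 = 24.10 W

24.1 W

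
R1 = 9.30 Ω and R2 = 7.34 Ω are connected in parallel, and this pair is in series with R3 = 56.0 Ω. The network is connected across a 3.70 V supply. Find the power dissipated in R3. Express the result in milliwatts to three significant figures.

First find R_p for the parallel pair, then treat R_p + R3 as a series loop.
R_p = (9.30×7.34)/(9.30+7.34) = 4.102 Ω
R_total = R_p + 56.0 = 4.102 + 56.0 = 60.10 Ω
I = V / R_total = 3.70 / 60.10 = 0.06156 A
R3 carries the full series current, so P = I²R.
P_R3 = (0.06156)² × 56.0 = 0.2122 W

212 mW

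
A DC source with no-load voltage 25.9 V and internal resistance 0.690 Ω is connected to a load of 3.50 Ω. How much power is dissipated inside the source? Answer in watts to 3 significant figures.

26.4 W

r is in series with the load, so it carries the full circuit current — the loss in it is I²r.
I = ε / (r + R) = 25.9 / (0.690 + 3.50) = 6.181 A
P_int = I² r = (6.181)² × 0.690 = 26.36 W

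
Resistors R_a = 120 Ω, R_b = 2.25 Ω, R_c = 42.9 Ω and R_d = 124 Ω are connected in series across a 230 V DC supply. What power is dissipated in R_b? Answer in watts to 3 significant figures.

1.42 W

Since the resistors are in series they all carry the loop current I = V/R_total; the power in any one is I²R.
R_total = 120 + 2.25 + 42.9 + 124 = 289.1 Ω
I = V / R_total = 230 / 289.1 = 0.7954 A
P_R_b = I² × R_b = (0.7954)² × 2.25 = 1.424 W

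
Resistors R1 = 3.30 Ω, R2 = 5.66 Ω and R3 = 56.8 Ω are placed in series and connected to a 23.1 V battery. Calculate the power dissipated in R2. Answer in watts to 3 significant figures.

0.698 W

Series elements share the same current, so find I first, then use P = I²R.
R_total = 3.30 + 5.66 + 56.8 = 65.76 Ω
I = V / R_total = 23.1 / 65.76 = 0.3513 A
P_R2 = I² × R2 = (0.3513)² × 5.66 = 0.6984 W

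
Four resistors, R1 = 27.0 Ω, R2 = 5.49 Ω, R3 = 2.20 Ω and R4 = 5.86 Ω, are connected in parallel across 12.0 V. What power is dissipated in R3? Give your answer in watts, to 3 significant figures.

65.5 W

Every branch has 12.0 V across it, so for R3 the power is simply V²/R.
P_R3 = V² / R3 = (12.0)² / 2.20 Ω = 65.45 W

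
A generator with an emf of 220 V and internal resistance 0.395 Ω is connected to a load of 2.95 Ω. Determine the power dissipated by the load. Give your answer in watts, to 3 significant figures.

With r and R in series, I = ε/(r+R); the load dissipates I²R.
I = ε / (r + R) = 220 / (0.395 + 2.95) = 65.77 A
P_load = I² R = (65.77)² × 2.95 = 12760 W

12800 W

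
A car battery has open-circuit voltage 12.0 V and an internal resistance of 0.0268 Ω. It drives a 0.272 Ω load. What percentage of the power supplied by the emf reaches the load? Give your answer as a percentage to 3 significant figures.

91.0 %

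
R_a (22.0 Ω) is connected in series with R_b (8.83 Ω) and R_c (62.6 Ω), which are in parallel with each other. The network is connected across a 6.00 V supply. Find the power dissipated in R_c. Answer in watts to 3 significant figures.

0.0389 W

Replace R_b and R_c with their parallel equivalent so the circuit becomes R_a in series with R_p.
R_p = (8.83×62.6)/(8.83+62.6) = 7.738 Ω
R_total = 22.0 + 7.738 = 29.74 Ω
I = V / R_total = 6.00 / 29.74 = 0.2018 A
Voltage across the parallel pair: V_p = I × R_p = 0.2018 × 7.738 = 1.561 V
With V_p across R_c, its power is V_p²/R_c.
P_R_c = (1.561)² / 62.6 = 0.03894 W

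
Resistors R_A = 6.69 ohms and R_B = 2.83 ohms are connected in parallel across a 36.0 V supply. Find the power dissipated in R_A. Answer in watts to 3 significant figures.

The supply voltage appears across each parallel branch — just use P = V²/R_A.
P_R_A = V² / R_A = (36.0)² / 6.69 Ω = 193.7 W

194 W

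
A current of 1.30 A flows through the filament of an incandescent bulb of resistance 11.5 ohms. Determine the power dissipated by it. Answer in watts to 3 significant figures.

19.4 W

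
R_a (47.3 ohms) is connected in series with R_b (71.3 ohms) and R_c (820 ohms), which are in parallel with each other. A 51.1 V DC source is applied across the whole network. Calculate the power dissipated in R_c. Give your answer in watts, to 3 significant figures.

First combine the parallel branches into one equivalent R_p, then R_a + R_p is a series pair.
R_p = (71.3×820)/(71.3+820) = 65.60 Ω
R_total = 47.3 + 65.60 = 112.9 Ω
I = V / R_total = 51.1 / 112.9 = 0.4526 A
Voltage across the parallel pair: V_p = I × R_p = 0.4526 × 65.60 = 29.69 V
R_c is across V_p, so use P = V²/R for that branch.
P_R_c = (29.69)² / 820 = 1.075 W

1.08 W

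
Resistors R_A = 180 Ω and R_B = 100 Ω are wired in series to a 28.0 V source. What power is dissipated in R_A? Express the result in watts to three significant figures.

1.80 W

Every series element carries the same I. Get I from the total resistance, then P = I² × R_A.
R_total = 180 + 100 = 280.0 Ω
I = V / R_total = 28.0 / 280.0 = 0.1000 A
P_R_A = I² × R_A = (0.1000)² × 180 = 1.800 W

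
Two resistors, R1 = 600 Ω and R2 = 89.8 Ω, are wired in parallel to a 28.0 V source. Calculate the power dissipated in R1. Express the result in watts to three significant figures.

1.31 W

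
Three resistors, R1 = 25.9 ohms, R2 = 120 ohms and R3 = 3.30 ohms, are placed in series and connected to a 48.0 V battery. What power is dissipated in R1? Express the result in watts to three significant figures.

In a series string the same current flows through every resistor — find that current, then P = I²R for the one we want.
R_total = 25.9 + 120 + 3.30 = 149.2 Ω
I = V / R_total = 48.0 / 149.2 = 0.3217 A
P_R1 = I² × R1 = (0.3217)² × 25.9 = 2.681 W

2.68 W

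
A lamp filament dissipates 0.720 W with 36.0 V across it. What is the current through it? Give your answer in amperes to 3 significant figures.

0.0200 A

Rearranging the power relation for the two known quantities gives I = P / V.
I = 0.720 / 36.0 = 0.02000 A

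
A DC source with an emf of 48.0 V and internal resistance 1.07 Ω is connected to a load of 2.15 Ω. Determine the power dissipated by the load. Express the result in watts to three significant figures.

478 W

Load and internal resistance form a series loop — compute the loop current, then the load power via I²R.
I = ε / (r + R) = 48.0 / (1.07 + 2.15) = 14.91 A
P_load = I² R = (14.91)² × 2.15 = 477.8 W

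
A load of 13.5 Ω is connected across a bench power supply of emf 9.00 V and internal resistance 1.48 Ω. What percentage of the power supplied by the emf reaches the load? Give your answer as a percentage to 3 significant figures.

90.1 %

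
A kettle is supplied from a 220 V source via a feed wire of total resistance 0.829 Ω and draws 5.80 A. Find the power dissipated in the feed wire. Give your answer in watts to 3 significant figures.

27.9 W

The feed wire is a series resistance carrying the load current; its dissipation is I²R_line.
The feed wire carries the full 5.80 A.
P_line = I² R_line = (5.800)² × 0.829 = 27.89 W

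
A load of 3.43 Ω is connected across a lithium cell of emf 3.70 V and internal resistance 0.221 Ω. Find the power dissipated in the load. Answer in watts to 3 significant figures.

With r and R in series, I = ε/(r+R); the load dissipates I²R.
I = ε / (r + R) = 3.70 / (0.221 + 3.43) = 1.013 A
P_load = I² R = (1.013)² × 3.43 = 3.523 W

3.52 W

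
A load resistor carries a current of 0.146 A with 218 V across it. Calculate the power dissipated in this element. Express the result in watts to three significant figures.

31.8 W

V and I are known directly — P = V I, no intermediate step needed.
P = 218 V × 0.1460 A = 31.83 W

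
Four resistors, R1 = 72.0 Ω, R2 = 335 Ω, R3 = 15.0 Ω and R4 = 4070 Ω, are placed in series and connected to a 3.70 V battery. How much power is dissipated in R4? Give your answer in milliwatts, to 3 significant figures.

Series elements share the same current, so find I first, then use P = I²R.
R_total = 72.0 + 335 + 15.0 + 4070 = 4492 Ω
I = V / R_total = 3.70 / 4492 = 0.0008237 A
P_R4 = I² × R4 = (0.0008237)² × 4070 = 0.002761 W

2.76 mW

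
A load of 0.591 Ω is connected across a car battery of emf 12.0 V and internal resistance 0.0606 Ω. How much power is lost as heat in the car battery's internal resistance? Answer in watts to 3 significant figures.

20.6 W

The internal resistance carries the same current as the load; P_int = I²r.
I = ε / (r + R) = 12.0 / (0.0606 + 0.591) = 18.42 A
P_int = I² r = (18.42)² × 0.0606 = 20.55 W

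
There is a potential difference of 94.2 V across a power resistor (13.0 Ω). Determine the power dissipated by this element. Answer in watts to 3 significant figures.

683 W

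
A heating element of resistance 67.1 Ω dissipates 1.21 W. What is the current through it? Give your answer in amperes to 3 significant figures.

0.134 A

From P = V I = I²R = V²/R, with the two given quantities we get I = √(P / R).
I = √(1.21 / 67.1) = 0.1343 A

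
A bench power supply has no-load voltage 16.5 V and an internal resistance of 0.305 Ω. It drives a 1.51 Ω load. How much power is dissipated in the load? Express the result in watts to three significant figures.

125 W

Load and internal resistance form a series loop — compute the loop current, then the load power via I²R.
I = ε / (r + R) = 16.5 / (0.305 + 1.51) = 9.091 A
P_load = I² R = (9.091)² × 1.51 = 124.8 W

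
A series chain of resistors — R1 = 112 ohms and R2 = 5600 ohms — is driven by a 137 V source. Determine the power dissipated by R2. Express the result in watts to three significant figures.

In a series string the same current flows through every resistor — find that current, then P = I²R for the one we want.
R_total = 112 + 5600 = 5712 Ω
I = V / R_total = 137 / 5712 = 0.02398 A
P_R2 = I² × R2 = (0.02398)² × 5600 = 3.221 W

3.22 W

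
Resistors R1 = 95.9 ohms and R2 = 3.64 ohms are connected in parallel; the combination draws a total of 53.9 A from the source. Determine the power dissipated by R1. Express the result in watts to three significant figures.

373 W

The branches share the same voltage, but only the total current is given — find V from the equivalent resistance first.
1/R_eq = 1/95.9 + 1/3.64 ⇒ R_eq = 3.507 Ω
V = I_total × R_eq = 53.90 × 3.507 = 189.0 V
P_R1 = V² / R1 = (189.0)² / 95.9 = 372.6 W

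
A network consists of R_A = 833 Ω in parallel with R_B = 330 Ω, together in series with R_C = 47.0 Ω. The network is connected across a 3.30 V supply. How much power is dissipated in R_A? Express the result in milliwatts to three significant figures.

First find R_p for the parallel pair, then treat R_p + R_C as a series loop.
R_p = (833×330)/(833+330) = 236.4 Ω
R_total = R_p + 47.0 = 236.4 + 47.0 = 283.4 Ω
I = V / R_total = 3.30 / 283.4 = 0.01165 A
Voltage across the parallel pair: V_p = I × R_p = 0.01165 × 236.4 = 2.753 V
R_A has V_p across it, so P = V_p²/R_A.
P_R_A = (2.753)² / 833 = 0.009096 W

9.10 mW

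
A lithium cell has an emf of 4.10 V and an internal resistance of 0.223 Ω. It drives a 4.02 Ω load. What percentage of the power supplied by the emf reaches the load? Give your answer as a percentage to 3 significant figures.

94.7 %

Both r and R carry the same current, so the power split is just the resistance split: η = R/(R+r).
η = R / (R + r) = 4.02 / (4.02 + 0.223) = 0.9474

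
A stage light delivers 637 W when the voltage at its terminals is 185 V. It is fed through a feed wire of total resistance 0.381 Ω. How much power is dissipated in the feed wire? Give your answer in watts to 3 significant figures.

The feed wire is a series resistance carrying the load current; its dissipation is I²R_line.
I = P / V = 637 / 185 = 3.443 A through the feed wire.
P_line = I² R_line = (3.443)² × 0.381 = 4.517 W

4.52 W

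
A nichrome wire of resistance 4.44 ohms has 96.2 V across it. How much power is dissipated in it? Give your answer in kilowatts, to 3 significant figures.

2.08 kW

We know the drop across the element and its resistance — P = V²/R, one step.
P = (96.2 V)² / 4.44 Ω = 2084 W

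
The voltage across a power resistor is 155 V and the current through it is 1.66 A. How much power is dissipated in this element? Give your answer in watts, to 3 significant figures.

257 W

With V and I both given, power follows immediately from P = V I.
P = 155 V × 1.660 A = 257.3 W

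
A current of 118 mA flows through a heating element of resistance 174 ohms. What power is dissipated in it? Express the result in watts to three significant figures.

Current and resistance are given, so P = I²R is the direct form.
P = (0.1180 A)² × 174 Ω = 2.423 W

2.42 W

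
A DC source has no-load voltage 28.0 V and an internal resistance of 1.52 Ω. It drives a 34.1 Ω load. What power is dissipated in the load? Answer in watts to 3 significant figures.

Load and internal resistance form a series loop — compute the loop current, then the load power via I²R.
I = ε / (r + R) = 28.0 / (1.52 + 34.1) = 0.7861 A
P_load = I² R = (0.7861)² × 34.1 = 21.07 W

21.1 W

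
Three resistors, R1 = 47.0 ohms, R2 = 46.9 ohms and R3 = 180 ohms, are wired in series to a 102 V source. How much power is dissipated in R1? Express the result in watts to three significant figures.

6.52 W

The current is common to all series resistors; compute it, then apply P = I²R for the target.
R_total = 47.0 + 46.9 + 180 = 273.9 Ω
I = V / R_total = 102 / 273.9 = 0.3724 A
P_R1 = I² × R1 = (0.3724)² × 47.0 = 6.518 W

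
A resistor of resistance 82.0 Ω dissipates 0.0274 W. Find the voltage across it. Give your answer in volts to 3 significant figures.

The two known quantities fix the third via V = √(P R).
V = √(0.0274 × 82.0) = 1.499 V

1.50 V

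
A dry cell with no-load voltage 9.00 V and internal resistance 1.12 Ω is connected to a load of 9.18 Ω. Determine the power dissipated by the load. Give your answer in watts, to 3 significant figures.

Find the circuit current first, then P = I²R for the load (series elements share I).
I = ε / (r + R) = 9.00 / (1.12 + 9.18) = 0.8738 A
P_load = I² R = (0.8738)² × 9.18 = 7.009 W

7.01 W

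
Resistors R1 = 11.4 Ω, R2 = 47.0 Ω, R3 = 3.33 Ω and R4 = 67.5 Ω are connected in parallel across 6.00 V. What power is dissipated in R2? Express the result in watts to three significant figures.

0.766 W

R2 sits directly across the source, so P = V²/R with V = 6.00 V.
P_R2 = V² / R2 = (6.00)² / 47.0 Ω = 0.7660 W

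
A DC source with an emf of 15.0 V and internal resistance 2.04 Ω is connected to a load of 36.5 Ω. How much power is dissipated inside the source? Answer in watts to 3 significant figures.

0.309 W

Internal loss is I²r, with I set by the total series resistance r+R.
I = ε / (r + R) = 15.0 / (2.04 + 36.5) = 0.3892 A
P_int = I² r = (0.3892)² × 2.04 = 0.3090 W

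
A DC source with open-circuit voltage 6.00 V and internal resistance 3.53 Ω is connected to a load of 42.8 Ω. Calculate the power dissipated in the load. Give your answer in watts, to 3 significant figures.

With r and R in series, I = ε/(r+R); the load dissipates I²R.
I = ε / (r + R) = 6.00 / (3.53 + 42.8) = 0.1295 A
P_load = I² R = (0.1295)² × 42.8 = 0.7178 W

0.718 W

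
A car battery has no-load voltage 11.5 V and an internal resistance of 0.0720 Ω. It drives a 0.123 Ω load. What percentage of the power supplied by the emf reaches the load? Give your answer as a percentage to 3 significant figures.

63.1 %

Efficiency is P_load / P_total. With a series r and R sharing the same I, P = I²R for each, so η = R/(R+r).
η = R / (R + r) = 0.123 / (0.123 + 0.0720) = 0.6308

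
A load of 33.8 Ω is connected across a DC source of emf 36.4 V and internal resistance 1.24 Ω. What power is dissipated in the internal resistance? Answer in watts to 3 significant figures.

The internal resistance carries the same current as the load; P_int = I²r.
I = ε / (r + R) = 36.4 / (1.24 + 33.8) = 1.039 A
P_int = I² r = (1.039)² × 1.24 = 1.338 W

1.34 W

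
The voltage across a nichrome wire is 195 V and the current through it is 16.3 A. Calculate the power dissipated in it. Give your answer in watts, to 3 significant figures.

Since both terminal voltage and current are stated, P = V I gives the power in one step.
P = 195 V × 16.30 A = 3178 W

3180 W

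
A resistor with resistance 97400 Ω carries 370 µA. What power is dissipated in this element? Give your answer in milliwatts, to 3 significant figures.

13.3 mW

Current and resistance are given, so P = I²R is the direct form.
P = (0.0003700 A)² × 97400 Ω = 0.01333 W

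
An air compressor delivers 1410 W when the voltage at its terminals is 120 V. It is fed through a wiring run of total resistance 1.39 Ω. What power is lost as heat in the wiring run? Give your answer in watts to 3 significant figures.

The wiring run and load are in series, so the same current flows in both; the loss is I²R_line.
I = P / V = 1410 / 120 = 11.75 A through the wiring run.
P_line = I² R_line = (11.75)² × 1.39 = 191.9 W

192 W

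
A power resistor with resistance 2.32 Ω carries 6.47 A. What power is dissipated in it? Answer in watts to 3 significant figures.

97.1 W

With I and R stated, P = I²R applies in one step.
P = (6.470 A)² × 2.32 Ω = 97.12 W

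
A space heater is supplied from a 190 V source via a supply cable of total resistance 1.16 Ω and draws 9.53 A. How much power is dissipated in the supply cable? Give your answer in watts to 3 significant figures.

105 W

The supply cable is a series resistance carrying the load current; its dissipation is I²R_line.
The supply cable carries the full 9.53 A.
P_line = I² R_line = (9.530)² × 1.16 = 105.4 W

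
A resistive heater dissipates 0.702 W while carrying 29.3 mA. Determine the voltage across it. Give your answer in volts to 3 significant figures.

Inverting the appropriate power form: V = P / I.
V = 0.702 / 0.02930 = 23.96 V

24.0 V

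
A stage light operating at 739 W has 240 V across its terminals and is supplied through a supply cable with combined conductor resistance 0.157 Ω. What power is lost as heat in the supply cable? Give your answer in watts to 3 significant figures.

Line loss is just I²R for the cable — we know both I and R_line directly.
I = P / V = 739 / 240 = 3.079 A through the supply cable.
P_line = I² R_line = (3.079)² × 0.157 = 1.489 W

1.49 W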